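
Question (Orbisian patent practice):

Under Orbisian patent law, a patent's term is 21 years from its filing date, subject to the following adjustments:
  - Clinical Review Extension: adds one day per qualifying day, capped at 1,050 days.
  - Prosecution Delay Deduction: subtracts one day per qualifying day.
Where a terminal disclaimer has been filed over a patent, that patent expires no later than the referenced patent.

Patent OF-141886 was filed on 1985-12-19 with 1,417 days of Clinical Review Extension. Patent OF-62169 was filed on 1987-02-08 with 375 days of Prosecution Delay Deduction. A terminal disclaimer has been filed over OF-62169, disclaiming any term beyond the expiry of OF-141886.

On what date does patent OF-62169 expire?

Natural term of OF-62169:
  Base: filing + 21 years → 8 February 2008.
  Prosecution Delay Deduction: −375 days → 29 January 2007.
Expiry of referenced patent OF-141886:
  Base: filing + 21 years → 19 December 2006.
  Clinical Review Extension: 1417 days claimed exceeds the 1050-day cap, so +1050 days → 3 November 2009.
Terminal disclaimer: OF-62169 expires on the earlier of 29 January 2007 and 3 November 2009.

January 29, 2007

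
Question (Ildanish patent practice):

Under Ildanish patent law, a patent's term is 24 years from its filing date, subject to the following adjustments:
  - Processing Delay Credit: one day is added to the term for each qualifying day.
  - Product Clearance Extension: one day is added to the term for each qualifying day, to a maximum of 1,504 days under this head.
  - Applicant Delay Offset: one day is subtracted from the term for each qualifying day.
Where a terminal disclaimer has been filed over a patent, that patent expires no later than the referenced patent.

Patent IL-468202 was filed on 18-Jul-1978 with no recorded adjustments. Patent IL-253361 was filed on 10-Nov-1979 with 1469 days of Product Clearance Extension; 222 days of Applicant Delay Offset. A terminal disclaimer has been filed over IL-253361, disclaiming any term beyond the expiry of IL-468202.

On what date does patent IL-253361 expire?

Natural term of IL-253361:
  Base: filing + 24 years → 10 November 2003.
  Product Clearance Extension: 1469 days (within the 1504-day cap) → +1469 days → 18 November 2007.
  Applicant Delay Offset: −222 days → 10 April 2007.
Expiry of referenced patent IL-468202:
  Base: filing + 24 years → 18 July 2002.
Terminal disclaimer: IL-253361 expires on the earlier of 10 April 2007 and 18 July 2002.

July 18, 2002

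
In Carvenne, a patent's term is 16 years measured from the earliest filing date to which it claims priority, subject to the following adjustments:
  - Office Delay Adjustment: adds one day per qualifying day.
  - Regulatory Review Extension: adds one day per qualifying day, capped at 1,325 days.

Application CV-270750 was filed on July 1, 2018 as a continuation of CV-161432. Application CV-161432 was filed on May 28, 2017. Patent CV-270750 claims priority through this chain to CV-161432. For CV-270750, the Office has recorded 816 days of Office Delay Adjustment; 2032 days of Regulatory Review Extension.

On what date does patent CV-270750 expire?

Earliest priority filing: 28 May 2017.
Base term: 28 May 2017 + 16 years → 28 May 2033.
Office Delay Adjustment: +816 days → 22 August 2035.
Regulatory Review Extension: 2032 days claimed exceeds the 1325-day cap, so +1325 days → 8 April 2039.

April 8, 2039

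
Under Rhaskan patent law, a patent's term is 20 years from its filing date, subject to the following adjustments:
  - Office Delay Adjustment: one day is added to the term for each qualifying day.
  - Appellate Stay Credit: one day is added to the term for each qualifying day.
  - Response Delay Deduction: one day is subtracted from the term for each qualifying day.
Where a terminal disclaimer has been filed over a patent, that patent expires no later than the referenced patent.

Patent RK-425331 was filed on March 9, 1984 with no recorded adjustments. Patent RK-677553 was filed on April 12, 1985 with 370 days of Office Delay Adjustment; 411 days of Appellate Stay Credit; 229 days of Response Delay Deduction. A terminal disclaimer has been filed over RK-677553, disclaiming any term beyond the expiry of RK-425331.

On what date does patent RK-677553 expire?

Natural term of RK-677553:
  Base: filing + 20 years → 12 April 2005.
  Office Delay Adjustment: +370 days → 17 April 2006.
  Appellate Stay Credit: +411 days → 2 June 2007.
  Response Delay Deduction: −229 days → 16 October 2006.
Expiry of referenced patent RK-425331:
  Base: filing + 20 years → 9 March 2004.
Terminal disclaimer: RK-677553 expires on the earlier of 16 October 2006 and 9 March 2004.

2004-03-09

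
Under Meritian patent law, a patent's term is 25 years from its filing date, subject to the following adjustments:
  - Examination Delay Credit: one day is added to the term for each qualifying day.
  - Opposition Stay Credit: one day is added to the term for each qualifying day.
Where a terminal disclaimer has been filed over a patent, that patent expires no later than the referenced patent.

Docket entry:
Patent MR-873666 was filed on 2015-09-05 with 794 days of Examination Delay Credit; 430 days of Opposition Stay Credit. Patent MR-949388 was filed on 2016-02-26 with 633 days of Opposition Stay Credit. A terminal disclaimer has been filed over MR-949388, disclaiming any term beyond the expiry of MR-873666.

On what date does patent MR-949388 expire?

2042-11-21

Natural term of MR-949388:
  Base: filing + 25 years → 26 February 2041.
  Opposition Stay Credit: +633 days → 21 November 2042.
Expiry of referenced patent MR-873666:
  Base: filing + 25 years → 5 September 2040.
  Examination Delay Credit: +794 days → 8 November 2042.
  Opposition Stay Credit: +430 days → 12 January 2044.
Terminal disclaimer: MR-949388 expires on the earlier of 21 November 2042 and 12 January 2044.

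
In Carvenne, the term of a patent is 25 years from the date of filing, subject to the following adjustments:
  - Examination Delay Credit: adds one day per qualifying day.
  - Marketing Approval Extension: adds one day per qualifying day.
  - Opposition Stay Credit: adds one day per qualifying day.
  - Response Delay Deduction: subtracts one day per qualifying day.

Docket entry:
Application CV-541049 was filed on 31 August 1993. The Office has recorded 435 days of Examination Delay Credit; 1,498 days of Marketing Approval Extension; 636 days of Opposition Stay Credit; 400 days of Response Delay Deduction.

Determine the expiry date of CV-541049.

August 8, 2024

Base term: filing date + 25 years → 31 August 2018.
Examination Delay Credit: +435 days → 9 November 2019.
Marketing Approval Extension: +1498 days → 16 December 2023.
Opposition Stay Credit: +636 days → 12 September 2025.
Response Delay Deduction: −400 days → 8 August 2024.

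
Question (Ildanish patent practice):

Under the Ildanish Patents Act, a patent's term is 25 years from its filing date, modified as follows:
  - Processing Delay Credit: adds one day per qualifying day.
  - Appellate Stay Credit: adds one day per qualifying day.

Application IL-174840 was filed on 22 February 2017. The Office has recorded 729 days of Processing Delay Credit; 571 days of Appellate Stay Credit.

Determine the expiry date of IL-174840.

Base term: filing date + 25 years → 22 February 2042.
Processing Delay Credit: +729 days → 21 February 2044.
Appellate Stay Credit: +571 days → 14 September 2045.

2045-09-14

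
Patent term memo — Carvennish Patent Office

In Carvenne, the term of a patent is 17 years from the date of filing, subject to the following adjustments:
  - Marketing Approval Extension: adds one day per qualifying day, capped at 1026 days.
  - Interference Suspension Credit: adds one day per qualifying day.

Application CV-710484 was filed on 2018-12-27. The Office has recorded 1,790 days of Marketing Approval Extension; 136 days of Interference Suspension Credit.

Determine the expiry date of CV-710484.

Base term: filing date + 17 years → 27 December 2035.
Marketing Approval Extension: 1790 days claimed exceeds the 1026-day cap, so +1026 days → 18 October 2038.
Interference Suspension Credit: +136 days → 3 March 2039.

March 3, 2039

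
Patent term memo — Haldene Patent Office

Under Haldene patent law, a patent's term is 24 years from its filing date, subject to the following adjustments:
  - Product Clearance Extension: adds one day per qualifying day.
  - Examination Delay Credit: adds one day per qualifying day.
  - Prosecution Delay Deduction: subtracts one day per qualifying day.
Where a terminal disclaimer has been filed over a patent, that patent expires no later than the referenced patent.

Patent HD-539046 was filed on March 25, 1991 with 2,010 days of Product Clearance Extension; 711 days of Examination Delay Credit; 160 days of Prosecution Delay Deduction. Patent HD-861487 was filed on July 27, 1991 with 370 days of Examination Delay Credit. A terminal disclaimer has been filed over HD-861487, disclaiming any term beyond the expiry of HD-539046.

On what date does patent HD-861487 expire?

Natural term of HD-861487:
  Base: filing + 24 years → 27 July 2015.
  Examination Delay Credit: +370 days → 31 July 2016.
Expiry of referenced patent HD-539046:
  Base: filing + 24 years → 25 March 2015.
  Product Clearance Extension: +2010 days → 24 September 2020.
  Examination Delay Credit: +711 days → 5 September 2022.
  Prosecution Delay Deduction: −160 days → 29 March 2022.
Terminal disclaimer: HD-861487 expires on the earlier of 31 July 2016 and 29 March 2022.

2016-07-31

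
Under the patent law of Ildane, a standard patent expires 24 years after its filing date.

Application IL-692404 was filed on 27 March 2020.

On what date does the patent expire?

2044-03-27

Filing date + 24 years → 27 March 2044.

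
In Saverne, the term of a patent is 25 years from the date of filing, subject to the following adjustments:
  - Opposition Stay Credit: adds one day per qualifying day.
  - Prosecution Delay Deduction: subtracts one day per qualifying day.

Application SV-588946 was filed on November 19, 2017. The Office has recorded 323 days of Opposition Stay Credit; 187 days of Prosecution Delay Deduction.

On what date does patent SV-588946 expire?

April 4, 2043

Base term: filing date + 25 years → 19 November 2042.
Opposition Stay Credit: +323 days → 8 October 2043.
Prosecution Delay Deduction: −187 days → 4 April 2043.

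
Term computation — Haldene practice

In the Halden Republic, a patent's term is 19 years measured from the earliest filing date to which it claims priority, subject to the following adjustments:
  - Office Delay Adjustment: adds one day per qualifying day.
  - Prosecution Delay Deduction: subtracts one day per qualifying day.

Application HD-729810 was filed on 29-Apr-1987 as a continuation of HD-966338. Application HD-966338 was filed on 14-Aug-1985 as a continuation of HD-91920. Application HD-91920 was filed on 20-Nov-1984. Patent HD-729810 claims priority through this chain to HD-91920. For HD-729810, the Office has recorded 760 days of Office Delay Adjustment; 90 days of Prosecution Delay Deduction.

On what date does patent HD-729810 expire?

September 20, 2005

Earliest priority filing: 20 November 1984.
Base term: 20 November 1984 + 19 years → 20 November 2003.
Office Delay Adjustment: +760 days → 19 December 2005.
Prosecution Delay Deduction: −90 days → 20 September 2005.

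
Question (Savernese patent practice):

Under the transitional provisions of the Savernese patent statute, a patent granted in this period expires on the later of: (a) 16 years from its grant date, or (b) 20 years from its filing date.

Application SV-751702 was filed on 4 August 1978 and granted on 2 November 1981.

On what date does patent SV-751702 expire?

(a) grant + 16 years → 2 November 1997.
(b) filing + 20 years → 4 August 1998.
Later of the two: 4 August 1998.

August 4, 1998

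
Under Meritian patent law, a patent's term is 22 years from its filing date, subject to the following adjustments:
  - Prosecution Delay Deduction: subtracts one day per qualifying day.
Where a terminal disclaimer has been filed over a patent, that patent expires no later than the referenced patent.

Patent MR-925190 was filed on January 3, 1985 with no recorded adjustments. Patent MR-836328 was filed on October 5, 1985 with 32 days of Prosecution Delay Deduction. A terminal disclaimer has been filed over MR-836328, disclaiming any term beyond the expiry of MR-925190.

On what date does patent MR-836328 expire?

2007-01-03

Natural term of MR-836328:
  Base: filing + 22 years → 5 October 2007.
  Prosecution Delay Deduction: −32 days → 3 September 2007.
Expiry of referenced patent MR-925190:
  Base: filing + 22 years → 3 January 2007.
Terminal disclaimer: MR-836328 expires on the earlier of 3 September 2007 and 3 January 2007.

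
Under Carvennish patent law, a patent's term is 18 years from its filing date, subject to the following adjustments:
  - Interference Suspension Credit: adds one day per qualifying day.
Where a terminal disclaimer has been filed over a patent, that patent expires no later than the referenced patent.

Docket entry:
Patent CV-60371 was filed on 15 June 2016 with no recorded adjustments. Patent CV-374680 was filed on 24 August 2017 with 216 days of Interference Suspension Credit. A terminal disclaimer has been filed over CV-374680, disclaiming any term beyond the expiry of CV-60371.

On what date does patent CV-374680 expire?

Natural term of CV-374680:
  Base: filing + 18 years → 24 August 2035.
  Interference Suspension Credit: +216 days → 27 March 2036.
Expiry of referenced patent CV-60371:
  Base: filing + 18 years → 15 June 2034.
Terminal disclaimer: CV-374680 expires on the earlier of 27 March 2036 and 15 June 2034.

2034-06-15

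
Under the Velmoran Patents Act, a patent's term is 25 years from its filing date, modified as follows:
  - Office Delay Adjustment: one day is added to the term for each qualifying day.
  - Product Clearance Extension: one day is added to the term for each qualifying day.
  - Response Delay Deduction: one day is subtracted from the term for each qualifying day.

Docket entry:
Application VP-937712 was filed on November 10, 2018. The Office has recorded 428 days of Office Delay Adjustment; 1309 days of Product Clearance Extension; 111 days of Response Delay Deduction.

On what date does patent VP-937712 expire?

2048-04-23

Base term: filing date + 25 years → 10 November 2043.
Office Delay Adjustment: +428 days → 11 January 2045.
Product Clearance Extension: +1309 days → 12 August 2048.
Response Delay Deduction: −111 days → 23 April 2048.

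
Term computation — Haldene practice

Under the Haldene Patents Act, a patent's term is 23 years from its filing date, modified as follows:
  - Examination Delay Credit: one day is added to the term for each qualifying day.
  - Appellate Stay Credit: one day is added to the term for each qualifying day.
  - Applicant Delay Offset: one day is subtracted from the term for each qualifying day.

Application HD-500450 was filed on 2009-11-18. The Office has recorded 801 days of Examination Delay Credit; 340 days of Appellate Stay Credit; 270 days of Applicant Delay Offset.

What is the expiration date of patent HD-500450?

April 8, 2035

Base term: filing date + 23 years → 18 November 2032.
Examination Delay Credit: +801 days → 28 January 2035.
Appellate Stay Credit: +340 days → 3 January 2036.
Applicant Delay Offset: −270 days → 8 April 2035.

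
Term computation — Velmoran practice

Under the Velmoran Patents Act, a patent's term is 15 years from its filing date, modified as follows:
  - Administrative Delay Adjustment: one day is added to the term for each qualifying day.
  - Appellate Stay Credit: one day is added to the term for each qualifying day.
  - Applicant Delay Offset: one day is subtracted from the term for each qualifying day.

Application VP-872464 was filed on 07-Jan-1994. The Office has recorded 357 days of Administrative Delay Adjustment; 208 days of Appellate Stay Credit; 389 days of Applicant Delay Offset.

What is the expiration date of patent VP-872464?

Base term: filing date + 15 years → 7 January 2009.
Administrative Delay Adjustment: +357 days → 30 December 2009.
Appellate Stay Credit: +208 days → 26 July 2010.
Applicant Delay Offset: −389 days → 2 July 2009.

July 2, 2009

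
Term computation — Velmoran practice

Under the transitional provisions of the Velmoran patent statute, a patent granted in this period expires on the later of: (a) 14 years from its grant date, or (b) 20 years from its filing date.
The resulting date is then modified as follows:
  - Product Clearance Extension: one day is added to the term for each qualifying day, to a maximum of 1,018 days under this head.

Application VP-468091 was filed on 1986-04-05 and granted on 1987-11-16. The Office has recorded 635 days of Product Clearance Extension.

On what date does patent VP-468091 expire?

December 31, 2007

(a) grant + 14 years → 16 November 2001.
(b) filing + 20 years → 5 April 2006.
Later of the two: 5 April 2006.
Product Clearance Extension: 635 days (within the 1018-day cap) → +635 days → 31 December 2007.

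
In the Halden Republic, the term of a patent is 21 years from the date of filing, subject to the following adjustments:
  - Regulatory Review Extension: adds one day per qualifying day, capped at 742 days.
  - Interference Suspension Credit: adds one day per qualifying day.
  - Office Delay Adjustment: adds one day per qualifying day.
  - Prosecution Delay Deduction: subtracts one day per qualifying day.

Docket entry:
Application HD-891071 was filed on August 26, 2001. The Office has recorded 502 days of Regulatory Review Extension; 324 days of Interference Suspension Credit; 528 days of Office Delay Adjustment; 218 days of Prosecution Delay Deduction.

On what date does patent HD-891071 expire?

Base term: filing date + 21 years → 26 August 2022.
Regulatory Review Extension: 502 days (within the 742-day cap) → +502 days → 10 January 2024.
Interference Suspension Credit: +324 days → 29 November 2024.
Office Delay Adjustment: +528 days → 11 May 2026.
Prosecution Delay Deduction: −218 days → 5 October 2025.

October 5, 2025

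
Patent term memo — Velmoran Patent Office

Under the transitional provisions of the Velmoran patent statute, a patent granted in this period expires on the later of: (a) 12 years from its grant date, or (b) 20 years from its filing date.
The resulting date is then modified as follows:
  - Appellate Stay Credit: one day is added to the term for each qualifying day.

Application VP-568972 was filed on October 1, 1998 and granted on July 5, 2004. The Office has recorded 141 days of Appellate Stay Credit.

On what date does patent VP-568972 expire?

(a) grant + 12 years → 5 July 2016.
(b) filing + 20 years → 1 October 2018.
Later of the two: 1 October 2018.
Appellate Stay Credit: +141 days → 19 February 2019.

2019-02-19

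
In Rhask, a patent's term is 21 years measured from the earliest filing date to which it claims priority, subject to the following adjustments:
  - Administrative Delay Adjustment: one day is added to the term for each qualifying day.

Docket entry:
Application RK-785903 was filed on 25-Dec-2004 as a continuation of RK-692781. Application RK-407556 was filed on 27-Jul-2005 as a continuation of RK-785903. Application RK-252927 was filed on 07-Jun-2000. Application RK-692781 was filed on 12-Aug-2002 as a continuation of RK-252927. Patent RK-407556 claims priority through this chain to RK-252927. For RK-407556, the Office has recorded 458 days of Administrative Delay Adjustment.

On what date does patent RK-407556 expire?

2022-09-08

Earliest priority filing: 7 June 2000.
Base term: 7 June 2000 + 21 years → 7 June 2021.
Administrative Delay Adjustment: +458 days → 8 September 2022.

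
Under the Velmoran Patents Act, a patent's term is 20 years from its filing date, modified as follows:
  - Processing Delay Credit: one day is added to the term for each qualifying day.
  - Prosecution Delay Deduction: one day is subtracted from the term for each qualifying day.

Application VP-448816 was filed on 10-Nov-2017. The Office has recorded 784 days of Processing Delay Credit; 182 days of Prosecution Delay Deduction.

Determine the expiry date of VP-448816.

2039-07-05

Base term: filing date + 20 years → 10 November 2037.
Processing Delay Credit: +784 days → 3 January 2040.
Prosecution Delay Deduction: −182 days → 5 July 2039.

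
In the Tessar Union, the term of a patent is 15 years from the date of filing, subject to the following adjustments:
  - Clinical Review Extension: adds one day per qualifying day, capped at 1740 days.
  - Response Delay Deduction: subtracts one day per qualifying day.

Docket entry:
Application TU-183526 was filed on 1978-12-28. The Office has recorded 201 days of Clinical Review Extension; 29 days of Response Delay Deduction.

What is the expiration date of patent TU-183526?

Base term: filing date + 15 years → 28 December 1993.
Clinical Review Extension: 201 days (within the 1740-day cap) → +201 days → 17 July 1994.
Response Delay Deduction: −29 days → 18 June 1994.

June 18, 1994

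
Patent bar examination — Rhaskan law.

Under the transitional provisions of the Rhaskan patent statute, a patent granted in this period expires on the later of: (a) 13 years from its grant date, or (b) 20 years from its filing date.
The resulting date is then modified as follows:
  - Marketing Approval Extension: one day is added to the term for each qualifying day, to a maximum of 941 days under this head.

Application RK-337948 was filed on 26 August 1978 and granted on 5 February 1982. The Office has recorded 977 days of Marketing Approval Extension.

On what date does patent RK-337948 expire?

(a) grant + 13 years → 5 February 1995.
(b) filing + 20 years → 26 August 1998.
Later of the two: 26 August 1998.
Marketing Approval Extension: 977 days claimed exceeds the 941-day cap, so +941 days → 24 March 2001.

2001-03-24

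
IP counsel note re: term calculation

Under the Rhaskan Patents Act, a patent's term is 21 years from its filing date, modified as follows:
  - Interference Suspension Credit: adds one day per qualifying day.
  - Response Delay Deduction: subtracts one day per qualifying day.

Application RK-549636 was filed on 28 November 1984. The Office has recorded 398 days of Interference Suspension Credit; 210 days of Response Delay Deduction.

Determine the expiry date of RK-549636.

2006-06-04

Base term: filing date + 21 years → 28 November 2005.
Interference Suspension Credit: +398 days → 31 December 2006.
Response Delay Deduction: −210 days → 4 June 2006.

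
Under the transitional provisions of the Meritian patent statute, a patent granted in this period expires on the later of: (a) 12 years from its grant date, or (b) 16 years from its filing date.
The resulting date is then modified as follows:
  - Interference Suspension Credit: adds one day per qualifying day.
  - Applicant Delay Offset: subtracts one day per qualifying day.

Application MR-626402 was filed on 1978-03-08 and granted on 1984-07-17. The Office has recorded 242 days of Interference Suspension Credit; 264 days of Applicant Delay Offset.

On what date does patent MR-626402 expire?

June 25, 1996

(a) grant + 12 years → 17 July 1996.
(b) filing + 16 years → 8 March 1994.
Later of the two: 17 July 1996.
Interference Suspension Credit: +242 days → 16 March 1997.
Applicant Delay Offset: −264 days → 25 June 1996.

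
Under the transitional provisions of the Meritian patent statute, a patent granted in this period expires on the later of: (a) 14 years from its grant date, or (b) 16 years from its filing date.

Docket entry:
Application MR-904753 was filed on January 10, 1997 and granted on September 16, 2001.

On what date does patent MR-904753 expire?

September 16, 2015

(a) grant + 14 years → 16 September 2015.
(b) filing + 16 years → 10 January 2013.
Later of the two: 16 September 2015.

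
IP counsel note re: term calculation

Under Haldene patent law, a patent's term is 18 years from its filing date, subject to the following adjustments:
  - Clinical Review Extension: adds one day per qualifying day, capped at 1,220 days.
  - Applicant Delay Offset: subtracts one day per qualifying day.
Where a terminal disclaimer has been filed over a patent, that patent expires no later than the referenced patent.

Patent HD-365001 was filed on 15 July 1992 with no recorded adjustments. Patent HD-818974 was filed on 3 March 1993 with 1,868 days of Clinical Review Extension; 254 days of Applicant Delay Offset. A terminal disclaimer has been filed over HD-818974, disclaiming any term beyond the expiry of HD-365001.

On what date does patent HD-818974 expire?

Natural term of HD-818974:
  Base: filing + 18 years → 3 March 2011.
  Clinical Review Extension: 1868 days claimed exceeds the 1220-day cap, so +1220 days → 5 July 2014.
  Applicant Delay Offset: −254 days → 24 October 2013.
Expiry of referenced patent HD-365001:
  Base: filing + 18 years → 15 July 2010.
Terminal disclaimer: HD-818974 expires on the earlier of 24 October 2013 and 15 July 2010.

July 15, 2010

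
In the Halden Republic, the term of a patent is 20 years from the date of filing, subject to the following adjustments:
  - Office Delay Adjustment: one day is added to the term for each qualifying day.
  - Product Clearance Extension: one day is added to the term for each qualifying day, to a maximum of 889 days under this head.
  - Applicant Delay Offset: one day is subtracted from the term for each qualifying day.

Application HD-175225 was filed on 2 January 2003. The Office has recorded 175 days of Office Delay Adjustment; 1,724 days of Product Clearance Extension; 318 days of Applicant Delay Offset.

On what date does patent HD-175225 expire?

January 17, 2025

Base term: filing date + 20 years → 2 January 2023.
Office Delay Adjustment: +175 days → 26 June 2023.
Product Clearance Extension: 1724 days claimed exceeds the 889-day cap, so +889 days → 1 December 2025.
Applicant Delay Offset: −318 days → 17 January 2025.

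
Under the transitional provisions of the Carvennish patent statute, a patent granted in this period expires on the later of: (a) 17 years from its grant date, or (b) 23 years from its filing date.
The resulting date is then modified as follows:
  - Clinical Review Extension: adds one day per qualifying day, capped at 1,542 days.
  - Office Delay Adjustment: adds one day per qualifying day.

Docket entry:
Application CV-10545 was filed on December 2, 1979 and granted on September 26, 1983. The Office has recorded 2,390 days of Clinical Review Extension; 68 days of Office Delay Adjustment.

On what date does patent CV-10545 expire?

(a) grant + 17 years → 26 September 2000.
(b) filing + 23 years → 2 December 2002.
Later of the two: 2 December 2002.
Clinical Review Extension: 2390 days claimed exceeds the 1542-day cap, so +1542 days → 21 February 2007.
Office Delay Adjustment: +68 days → 30 April 2007.

2007-04-30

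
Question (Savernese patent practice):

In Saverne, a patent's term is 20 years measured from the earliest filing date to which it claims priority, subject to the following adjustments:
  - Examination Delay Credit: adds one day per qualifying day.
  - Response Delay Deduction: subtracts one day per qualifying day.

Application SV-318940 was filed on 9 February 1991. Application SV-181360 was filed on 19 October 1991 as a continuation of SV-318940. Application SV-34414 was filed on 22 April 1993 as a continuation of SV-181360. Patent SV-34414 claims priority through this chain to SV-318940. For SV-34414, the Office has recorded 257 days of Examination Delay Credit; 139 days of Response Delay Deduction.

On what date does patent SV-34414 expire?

Earliest priority filing: 9 February 1991.
Base term: 9 February 1991 + 20 years → 9 February 2011.
Examination Delay Credit: +257 days → 24 October 2011.
Response Delay Deduction: −139 days → 7 June 2011.

2011-06-07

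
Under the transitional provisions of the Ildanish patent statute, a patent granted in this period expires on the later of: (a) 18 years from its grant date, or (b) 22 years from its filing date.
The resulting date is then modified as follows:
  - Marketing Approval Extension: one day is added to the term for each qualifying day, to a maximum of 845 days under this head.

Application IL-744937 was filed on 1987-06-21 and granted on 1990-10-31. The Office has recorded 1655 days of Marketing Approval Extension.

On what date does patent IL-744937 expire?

(a) grant + 18 years → 31 October 2008.
(b) filing + 22 years → 21 June 2009.
Later of the two: 21 June 2009.
Marketing Approval Extension: 1655 days claimed exceeds the 845-day cap, so +845 days → 14 October 2011.

October 14, 2011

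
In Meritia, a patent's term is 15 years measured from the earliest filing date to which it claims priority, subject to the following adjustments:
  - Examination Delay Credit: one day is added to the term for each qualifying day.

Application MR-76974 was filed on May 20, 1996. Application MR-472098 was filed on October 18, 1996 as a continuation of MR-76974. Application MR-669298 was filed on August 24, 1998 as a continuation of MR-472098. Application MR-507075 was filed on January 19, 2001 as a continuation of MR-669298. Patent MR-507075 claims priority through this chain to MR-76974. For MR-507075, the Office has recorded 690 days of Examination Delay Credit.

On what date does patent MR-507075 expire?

Earliest priority filing: 20 May 1996.
Base term: 20 May 1996 + 15 years → 20 May 2011.
Examination Delay Credit: +690 days → 9 April 2013.

2013-04-09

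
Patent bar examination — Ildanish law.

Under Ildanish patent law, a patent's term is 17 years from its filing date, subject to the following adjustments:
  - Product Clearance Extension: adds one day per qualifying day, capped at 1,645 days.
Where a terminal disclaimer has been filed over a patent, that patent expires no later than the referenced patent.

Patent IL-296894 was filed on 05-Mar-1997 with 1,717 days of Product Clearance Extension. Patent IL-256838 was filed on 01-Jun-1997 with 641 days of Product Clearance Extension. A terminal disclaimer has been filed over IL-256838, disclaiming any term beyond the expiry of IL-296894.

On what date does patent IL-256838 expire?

Natural term of IL-256838:
  Base: filing + 17 years → 1 June 2014.
  Product Clearance Extension: 641 days (within the 1645-day cap) → +641 days → 3 March 2016.
Expiry of referenced patent IL-296894:
  Base: filing + 17 years → 5 March 2014.
  Product Clearance Extension: 1717 days claimed exceeds the 1645-day cap, so +1645 days → 5 September 2018.
Terminal disclaimer: IL-256838 expires on the earlier of 3 March 2016 and 5 September 2018.

2016-03-03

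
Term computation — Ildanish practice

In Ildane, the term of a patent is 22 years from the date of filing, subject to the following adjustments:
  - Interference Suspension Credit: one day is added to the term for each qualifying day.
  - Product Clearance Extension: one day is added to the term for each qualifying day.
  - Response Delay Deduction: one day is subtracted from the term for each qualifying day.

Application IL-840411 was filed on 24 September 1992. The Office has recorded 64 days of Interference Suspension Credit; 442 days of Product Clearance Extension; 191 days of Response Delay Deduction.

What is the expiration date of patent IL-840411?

Base term: filing date + 22 years → 24 September 2014.
Interference Suspension Credit: +64 days → 27 November 2014.
Product Clearance Extension: +442 days → 12 February 2016.
Response Delay Deduction: −191 days → 5 August 2015.

August 5, 2015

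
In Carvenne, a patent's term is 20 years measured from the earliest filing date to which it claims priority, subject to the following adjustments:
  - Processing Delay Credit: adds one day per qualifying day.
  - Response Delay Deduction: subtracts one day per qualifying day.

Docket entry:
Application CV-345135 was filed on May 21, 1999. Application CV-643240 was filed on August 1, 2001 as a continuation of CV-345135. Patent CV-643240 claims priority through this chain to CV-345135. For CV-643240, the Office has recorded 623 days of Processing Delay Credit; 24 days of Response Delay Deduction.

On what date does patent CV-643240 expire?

January 9, 2021

Earliest priority filing: 21 May 1999.
Base term: 21 May 1999 + 20 years → 21 May 2019.
Processing Delay Credit: +623 days → 2 February 2021.
Response Delay Deduction: −24 days → 9 January 2021.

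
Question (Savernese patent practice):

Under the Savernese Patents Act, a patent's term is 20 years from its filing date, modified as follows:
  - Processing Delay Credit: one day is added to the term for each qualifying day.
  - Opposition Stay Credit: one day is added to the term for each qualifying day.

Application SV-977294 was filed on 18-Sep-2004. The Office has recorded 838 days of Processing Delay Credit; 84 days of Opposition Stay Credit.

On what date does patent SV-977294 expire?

Base term: filing date + 20 years → 18 September 2024.
Processing Delay Credit: +838 days → 4 January 2027.
Opposition Stay Credit: +84 days → 29 March 2027.

March 29, 2027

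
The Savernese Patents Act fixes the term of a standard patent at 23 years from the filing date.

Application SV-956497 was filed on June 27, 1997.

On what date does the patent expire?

Filing date + 23 years → 27 June 2020.

June 27, 2020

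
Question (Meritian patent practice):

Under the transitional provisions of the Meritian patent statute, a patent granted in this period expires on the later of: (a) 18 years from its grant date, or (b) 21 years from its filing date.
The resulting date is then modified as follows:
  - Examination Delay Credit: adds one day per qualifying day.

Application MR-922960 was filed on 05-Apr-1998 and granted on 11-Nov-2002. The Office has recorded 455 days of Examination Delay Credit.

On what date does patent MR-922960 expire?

(a) grant + 18 years → 11 November 2020.
(b) filing + 21 years → 5 April 2019.
Later of the two: 11 November 2020.
Examination Delay Credit: +455 days → 9 February 2022.

February 9, 2022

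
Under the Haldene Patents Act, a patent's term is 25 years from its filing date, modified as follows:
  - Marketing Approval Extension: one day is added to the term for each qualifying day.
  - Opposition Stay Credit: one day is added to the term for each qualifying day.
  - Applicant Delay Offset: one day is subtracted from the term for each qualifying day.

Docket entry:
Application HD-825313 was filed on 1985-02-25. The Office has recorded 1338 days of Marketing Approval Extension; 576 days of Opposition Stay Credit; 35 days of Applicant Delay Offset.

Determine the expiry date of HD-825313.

Base term: filing date + 25 years → 25 February 2010.
Marketing Approval Extension: +1338 days → 25 October 2013.
Opposition Stay Credit: +576 days → 24 May 2015.
Applicant Delay Offset: −35 days → 19 April 2015.

2015-04-19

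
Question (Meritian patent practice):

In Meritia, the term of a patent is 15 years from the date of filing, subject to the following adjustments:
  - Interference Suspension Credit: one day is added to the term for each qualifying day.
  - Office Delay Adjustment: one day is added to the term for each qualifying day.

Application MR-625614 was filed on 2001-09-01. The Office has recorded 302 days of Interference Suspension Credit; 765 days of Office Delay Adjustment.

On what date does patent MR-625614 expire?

August 4, 2019

Base term: filing date + 15 years → 1 September 2016.
Interference Suspension Credit: +302 days → 30 June 2017.
Office Delay Adjustment: +765 days → 4 August 2019.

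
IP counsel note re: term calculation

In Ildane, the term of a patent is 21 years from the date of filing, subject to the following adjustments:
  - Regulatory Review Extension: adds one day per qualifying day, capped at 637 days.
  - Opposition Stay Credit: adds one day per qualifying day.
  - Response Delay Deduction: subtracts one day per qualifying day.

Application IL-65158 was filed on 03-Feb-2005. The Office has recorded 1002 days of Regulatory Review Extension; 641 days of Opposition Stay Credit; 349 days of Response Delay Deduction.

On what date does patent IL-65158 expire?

Base term: filing date + 21 years → 3 February 2026.
Regulatory Review Extension: 1002 days claimed exceeds the 637-day cap, so +637 days → 2 November 2027.
Opposition Stay Credit: +641 days → 4 August 2029.
Response Delay Deduction: −349 days → 20 August 2028.

2028-08-20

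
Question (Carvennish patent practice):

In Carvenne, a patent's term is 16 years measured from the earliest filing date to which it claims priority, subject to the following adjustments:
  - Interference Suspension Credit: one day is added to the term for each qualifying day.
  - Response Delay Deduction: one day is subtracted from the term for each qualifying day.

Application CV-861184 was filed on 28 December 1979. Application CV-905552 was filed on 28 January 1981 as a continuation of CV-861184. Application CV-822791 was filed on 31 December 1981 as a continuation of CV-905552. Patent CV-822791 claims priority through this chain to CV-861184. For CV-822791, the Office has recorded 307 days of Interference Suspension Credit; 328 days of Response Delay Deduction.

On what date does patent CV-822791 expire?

Earliest priority filing: 28 December 1979.
Base term: 28 December 1979 + 16 years → 28 December 1995.
Interference Suspension Credit: +307 days → 30 October 1996.
Response Delay Deduction: −328 days → 7 December 1995.

1995-12-07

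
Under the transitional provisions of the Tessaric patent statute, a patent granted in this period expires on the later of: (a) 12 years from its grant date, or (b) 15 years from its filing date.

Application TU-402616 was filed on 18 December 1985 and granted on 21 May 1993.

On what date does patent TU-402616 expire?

May 21, 2005

(a) grant + 12 years → 21 May 2005.
(b) filing + 15 years → 18 December 2000.
Later of the two: 21 May 2005.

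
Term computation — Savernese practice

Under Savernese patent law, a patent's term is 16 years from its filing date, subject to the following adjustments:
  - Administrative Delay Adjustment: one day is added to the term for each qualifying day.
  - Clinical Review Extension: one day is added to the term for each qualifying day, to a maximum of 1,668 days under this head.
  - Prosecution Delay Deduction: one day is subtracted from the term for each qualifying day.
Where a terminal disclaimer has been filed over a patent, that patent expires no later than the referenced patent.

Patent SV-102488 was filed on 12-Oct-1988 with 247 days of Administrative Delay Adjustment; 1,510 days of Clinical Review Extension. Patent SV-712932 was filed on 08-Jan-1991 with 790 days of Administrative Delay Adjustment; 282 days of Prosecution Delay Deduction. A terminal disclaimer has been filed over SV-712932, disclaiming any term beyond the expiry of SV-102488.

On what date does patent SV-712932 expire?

Natural term of SV-712932:
  Base: filing + 16 years → 8 January 2007.
  Administrative Delay Adjustment: +790 days → 8 March 2009.
  Prosecution Delay Deduction: −282 days → 30 May 2008.
Expiry of referenced patent SV-102488:
  Base: filing + 16 years → 12 October 2004.
  Administrative Delay Adjustment: +247 days → 16 June 2005.
  Clinical Review Extension: 1510 days (within the 1668-day cap) → +1510 days → 4 August 2009.
Terminal disclaimer: SV-712932 expires on the earlier of 30 May 2008 and 4 August 2009.

May 30, 2008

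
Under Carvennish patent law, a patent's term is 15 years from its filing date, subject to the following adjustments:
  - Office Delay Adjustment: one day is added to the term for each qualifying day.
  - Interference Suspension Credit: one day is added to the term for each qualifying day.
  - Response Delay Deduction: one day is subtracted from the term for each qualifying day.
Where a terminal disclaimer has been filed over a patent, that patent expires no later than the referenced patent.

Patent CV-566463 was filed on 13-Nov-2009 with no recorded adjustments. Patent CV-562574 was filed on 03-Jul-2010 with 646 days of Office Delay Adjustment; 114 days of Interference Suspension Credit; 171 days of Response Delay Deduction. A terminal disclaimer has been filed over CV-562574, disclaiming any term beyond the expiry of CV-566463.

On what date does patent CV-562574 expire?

Natural term of CV-562574:
  Base: filing + 15 years → 3 July 2025.
  Office Delay Adjustment: +646 days → 10 April 2027.
  Interference Suspension Credit: +114 days → 2 August 2027.
  Response Delay Deduction: −171 days → 12 February 2027.
Expiry of referenced patent CV-566463:
  Base: filing + 15 years → 13 November 2024.
Terminal disclaimer: CV-562574 expires on the earlier of 12 February 2027 and 13 November 2024.

November 13, 2024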